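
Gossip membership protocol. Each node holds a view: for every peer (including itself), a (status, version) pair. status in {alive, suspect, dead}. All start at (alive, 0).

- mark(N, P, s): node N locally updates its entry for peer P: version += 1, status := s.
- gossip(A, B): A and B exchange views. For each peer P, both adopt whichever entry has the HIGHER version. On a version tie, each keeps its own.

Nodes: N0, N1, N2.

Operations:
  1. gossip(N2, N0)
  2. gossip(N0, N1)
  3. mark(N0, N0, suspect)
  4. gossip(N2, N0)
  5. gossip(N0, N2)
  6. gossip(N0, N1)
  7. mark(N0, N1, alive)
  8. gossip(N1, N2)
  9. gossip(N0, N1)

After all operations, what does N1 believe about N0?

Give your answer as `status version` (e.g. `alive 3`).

Answer: suspect 1

Derivation:
Op 1: gossip N2<->N0 -> N2.N0=(alive,v0) N2.N1=(alive,v0) N2.N2=(alive,v0) | N0.N0=(alive,v0) N0.N1=(alive,v0) N0.N2=(alive,v0)
Op 2: gossip N0<->N1 -> N0.N0=(alive,v0) N0.N1=(alive,v0) N0.N2=(alive,v0) | N1.N0=(alive,v0) N1.N1=(alive,v0) N1.N2=(alive,v0)
Op 3: N0 marks N0=suspect -> (suspect,v1)
Op 4: gossip N2<->N0 -> N2.N0=(suspect,v1) N2.N1=(alive,v0) N2.N2=(alive,v0) | N0.N0=(suspect,v1) N0.N1=(alive,v0) N0.N2=(alive,v0)
Op 5: gossip N0<->N2 -> N0.N0=(suspect,v1) N0.N1=(alive,v0) N0.N2=(alive,v0) | N2.N0=(suspect,v1) N2.N1=(alive,v0) N2.N2=(alive,v0)
Op 6: gossip N0<->N1 -> N0.N0=(suspect,v1) N0.N1=(alive,v0) N0.N2=(alive,v0) | N1.N0=(suspect,v1) N1.N1=(alive,v0) N1.N2=(alive,v0)
Op 7: N0 marks N1=alive -> (alive,v1)
Op 8: gossip N1<->N2 -> N1.N0=(suspect,v1) N1.N1=(alive,v0) N1.N2=(alive,v0) | N2.N0=(suspect,v1) N2.N1=(alive,v0) N2.N2=(alive,v0)
Op 9: gossip N0<->N1 -> N0.N0=(suspect,v1) N0.N1=(alive,v1) N0.N2=(alive,v0) | N1.N0=(suspect,v1) N1.N1=(alive,v1) N1.N2=(alive,v0)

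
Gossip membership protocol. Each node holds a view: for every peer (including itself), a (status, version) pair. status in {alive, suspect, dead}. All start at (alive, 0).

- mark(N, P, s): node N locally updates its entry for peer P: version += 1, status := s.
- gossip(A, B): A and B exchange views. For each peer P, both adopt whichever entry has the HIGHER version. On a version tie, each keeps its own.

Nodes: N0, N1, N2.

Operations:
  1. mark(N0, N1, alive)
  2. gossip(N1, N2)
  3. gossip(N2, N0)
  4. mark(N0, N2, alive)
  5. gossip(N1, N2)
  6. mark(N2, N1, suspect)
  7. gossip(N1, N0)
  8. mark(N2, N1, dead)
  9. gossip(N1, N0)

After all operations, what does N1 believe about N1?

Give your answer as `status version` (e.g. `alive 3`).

Answer: alive 1

Derivation:
Op 1: N0 marks N1=alive -> (alive,v1)
Op 2: gossip N1<->N2 -> N1.N0=(alive,v0) N1.N1=(alive,v0) N1.N2=(alive,v0) | N2.N0=(alive,v0) N2.N1=(alive,v0) N2.N2=(alive,v0)
Op 3: gossip N2<->N0 -> N2.N0=(alive,v0) N2.N1=(alive,v1) N2.N2=(alive,v0) | N0.N0=(alive,v0) N0.N1=(alive,v1) N0.N2=(alive,v0)
Op 4: N0 marks N2=alive -> (alive,v1)
Op 5: gossip N1<->N2 -> N1.N0=(alive,v0) N1.N1=(alive,v1) N1.N2=(alive,v0) | N2.N0=(alive,v0) N2.N1=(alive,v1) N2.N2=(alive,v0)
Op 6: N2 marks N1=suspect -> (suspect,v2)
Op 7: gossip N1<->N0 -> N1.N0=(alive,v0) N1.N1=(alive,v1) N1.N2=(alive,v1) | N0.N0=(alive,v0) N0.N1=(alive,v1) N0.N2=(alive,v1)
Op 8: N2 marks N1=dead -> (dead,v3)
Op 9: gossip N1<->N0 -> N1.N0=(alive,v0) N1.N1=(alive,v1) N1.N2=(alive,v1) | N0.N0=(alive,v0) N0.N1=(alive,v1) N0.N2=(alive,v1)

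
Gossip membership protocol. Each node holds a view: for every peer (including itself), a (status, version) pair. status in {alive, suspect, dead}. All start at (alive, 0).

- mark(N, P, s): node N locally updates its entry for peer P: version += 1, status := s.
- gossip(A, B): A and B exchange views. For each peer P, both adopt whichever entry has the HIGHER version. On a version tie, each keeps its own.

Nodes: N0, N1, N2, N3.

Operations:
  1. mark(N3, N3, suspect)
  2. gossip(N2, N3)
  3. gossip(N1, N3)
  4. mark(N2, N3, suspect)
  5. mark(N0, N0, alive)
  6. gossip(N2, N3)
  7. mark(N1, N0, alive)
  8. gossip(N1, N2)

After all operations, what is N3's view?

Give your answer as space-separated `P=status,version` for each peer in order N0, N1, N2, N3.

Op 1: N3 marks N3=suspect -> (suspect,v1)
Op 2: gossip N2<->N3 -> N2.N0=(alive,v0) N2.N1=(alive,v0) N2.N2=(alive,v0) N2.N3=(suspect,v1) | N3.N0=(alive,v0) N3.N1=(alive,v0) N3.N2=(alive,v0) N3.N3=(suspect,v1)
Op 3: gossip N1<->N3 -> N1.N0=(alive,v0) N1.N1=(alive,v0) N1.N2=(alive,v0) N1.N3=(suspect,v1) | N3.N0=(alive,v0) N3.N1=(alive,v0) N3.N2=(alive,v0) N3.N3=(suspect,v1)
Op 4: N2 marks N3=suspect -> (suspect,v2)
Op 5: N0 marks N0=alive -> (alive,v1)
Op 6: gossip N2<->N3 -> N2.N0=(alive,v0) N2.N1=(alive,v0) N2.N2=(alive,v0) N2.N3=(suspect,v2) | N3.N0=(alive,v0) N3.N1=(alive,v0) N3.N2=(alive,v0) N3.N3=(suspect,v2)
Op 7: N1 marks N0=alive -> (alive,v1)
Op 8: gossip N1<->N2 -> N1.N0=(alive,v1) N1.N1=(alive,v0) N1.N2=(alive,v0) N1.N3=(suspect,v2) | N2.N0=(alive,v1) N2.N1=(alive,v0) N2.N2=(alive,v0) N2.N3=(suspect,v2)

Answer: N0=alive,0 N1=alive,0 N2=alive,0 N3=suspect,2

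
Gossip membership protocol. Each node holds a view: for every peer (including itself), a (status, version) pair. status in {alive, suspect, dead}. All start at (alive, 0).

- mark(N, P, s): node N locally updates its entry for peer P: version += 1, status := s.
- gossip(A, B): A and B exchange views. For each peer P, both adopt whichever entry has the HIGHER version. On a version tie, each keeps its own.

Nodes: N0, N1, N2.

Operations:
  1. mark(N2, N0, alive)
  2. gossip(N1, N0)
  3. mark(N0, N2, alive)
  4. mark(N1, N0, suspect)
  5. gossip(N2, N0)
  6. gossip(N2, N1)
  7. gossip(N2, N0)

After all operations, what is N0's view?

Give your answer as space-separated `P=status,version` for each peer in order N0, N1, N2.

Answer: N0=alive,1 N1=alive,0 N2=alive,1

Derivation:
Op 1: N2 marks N0=alive -> (alive,v1)
Op 2: gossip N1<->N0 -> N1.N0=(alive,v0) N1.N1=(alive,v0) N1.N2=(alive,v0) | N0.N0=(alive,v0) N0.N1=(alive,v0) N0.N2=(alive,v0)
Op 3: N0 marks N2=alive -> (alive,v1)
Op 4: N1 marks N0=suspect -> (suspect,v1)
Op 5: gossip N2<->N0 -> N2.N0=(alive,v1) N2.N1=(alive,v0) N2.N2=(alive,v1) | N0.N0=(alive,v1) N0.N1=(alive,v0) N0.N2=(alive,v1)
Op 6: gossip N2<->N1 -> N2.N0=(alive,v1) N2.N1=(alive,v0) N2.N2=(alive,v1) | N1.N0=(suspect,v1) N1.N1=(alive,v0) N1.N2=(alive,v1)
Op 7: gossip N2<->N0 -> N2.N0=(alive,v1) N2.N1=(alive,v0) N2.N2=(alive,v1) | N0.N0=(alive,v1) N0.N1=(alive,v0) N0.N2=(alive,v1)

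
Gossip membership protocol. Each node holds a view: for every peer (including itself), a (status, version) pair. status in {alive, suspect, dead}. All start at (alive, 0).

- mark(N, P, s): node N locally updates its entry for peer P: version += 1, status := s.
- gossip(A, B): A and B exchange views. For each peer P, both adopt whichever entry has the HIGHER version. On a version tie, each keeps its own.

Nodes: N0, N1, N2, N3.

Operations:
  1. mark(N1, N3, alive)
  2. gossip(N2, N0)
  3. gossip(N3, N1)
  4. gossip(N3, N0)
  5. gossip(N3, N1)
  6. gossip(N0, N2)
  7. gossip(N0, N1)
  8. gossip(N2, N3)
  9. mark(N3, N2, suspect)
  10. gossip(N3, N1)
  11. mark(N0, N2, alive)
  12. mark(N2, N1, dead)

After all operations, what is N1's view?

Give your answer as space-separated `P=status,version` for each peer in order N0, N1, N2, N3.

Op 1: N1 marks N3=alive -> (alive,v1)
Op 2: gossip N2<->N0 -> N2.N0=(alive,v0) N2.N1=(alive,v0) N2.N2=(alive,v0) N2.N3=(alive,v0) | N0.N0=(alive,v0) N0.N1=(alive,v0) N0.N2=(alive,v0) N0.N3=(alive,v0)
Op 3: gossip N3<->N1 -> N3.N0=(alive,v0) N3.N1=(alive,v0) N3.N2=(alive,v0) N3.N3=(alive,v1) | N1.N0=(alive,v0) N1.N1=(alive,v0) N1.N2=(alive,v0) N1.N3=(alive,v1)
Op 4: gossip N3<->N0 -> N3.N0=(alive,v0) N3.N1=(alive,v0) N3.N2=(alive,v0) N3.N3=(alive,v1) | N0.N0=(alive,v0) N0.N1=(alive,v0) N0.N2=(alive,v0) N0.N3=(alive,v1)
Op 5: gossip N3<->N1 -> N3.N0=(alive,v0) N3.N1=(alive,v0) N3.N2=(alive,v0) N3.N3=(alive,v1) | N1.N0=(alive,v0) N1.N1=(alive,v0) N1.N2=(alive,v0) N1.N3=(alive,v1)
Op 6: gossip N0<->N2 -> N0.N0=(alive,v0) N0.N1=(alive,v0) N0.N2=(alive,v0) N0.N3=(alive,v1) | N2.N0=(alive,v0) N2.N1=(alive,v0) N2.N2=(alive,v0) N2.N3=(alive,v1)
Op 7: gossip N0<->N1 -> N0.N0=(alive,v0) N0.N1=(alive,v0) N0.N2=(alive,v0) N0.N3=(alive,v1) | N1.N0=(alive,v0) N1.N1=(alive,v0) N1.N2=(alive,v0) N1.N3=(alive,v1)
Op 8: gossip N2<->N3 -> N2.N0=(alive,v0) N2.N1=(alive,v0) N2.N2=(alive,v0) N2.N3=(alive,v1) | N3.N0=(alive,v0) N3.N1=(alive,v0) N3.N2=(alive,v0) N3.N3=(alive,v1)
Op 9: N3 marks N2=suspect -> (suspect,v1)
Op 10: gossip N3<->N1 -> N3.N0=(alive,v0) N3.N1=(alive,v0) N3.N2=(suspect,v1) N3.N3=(alive,v1) | N1.N0=(alive,v0) N1.N1=(alive,v0) N1.N2=(suspect,v1) N1.N3=(alive,v1)
Op 11: N0 marks N2=alive -> (alive,v1)
Op 12: N2 marks N1=dead -> (dead,v1)

Answer: N0=alive,0 N1=alive,0 N2=suspect,1 N3=alive,1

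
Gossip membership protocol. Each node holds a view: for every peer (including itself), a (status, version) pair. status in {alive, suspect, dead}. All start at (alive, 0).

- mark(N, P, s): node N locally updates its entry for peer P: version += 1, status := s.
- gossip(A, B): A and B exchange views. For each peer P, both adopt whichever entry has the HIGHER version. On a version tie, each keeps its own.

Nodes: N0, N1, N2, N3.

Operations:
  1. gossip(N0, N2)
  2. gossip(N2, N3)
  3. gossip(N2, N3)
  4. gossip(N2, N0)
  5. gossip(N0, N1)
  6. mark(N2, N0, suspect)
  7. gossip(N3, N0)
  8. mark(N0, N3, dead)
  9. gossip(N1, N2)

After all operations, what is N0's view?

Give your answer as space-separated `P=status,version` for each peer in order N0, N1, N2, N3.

Answer: N0=alive,0 N1=alive,0 N2=alive,0 N3=dead,1

Derivation:
Op 1: gossip N0<->N2 -> N0.N0=(alive,v0) N0.N1=(alive,v0) N0.N2=(alive,v0) N0.N3=(alive,v0) | N2.N0=(alive,v0) N2.N1=(alive,v0) N2.N2=(alive,v0) N2.N3=(alive,v0)
Op 2: gossip N2<->N3 -> N2.N0=(alive,v0) N2.N1=(alive,v0) N2.N2=(alive,v0) N2.N3=(alive,v0) | N3.N0=(alive,v0) N3.N1=(alive,v0) N3.N2=(alive,v0) N3.N3=(alive,v0)
Op 3: gossip N2<->N3 -> N2.N0=(alive,v0) N2.N1=(alive,v0) N2.N2=(alive,v0) N2.N3=(alive,v0) | N3.N0=(alive,v0) N3.N1=(alive,v0) N3.N2=(alive,v0) N3.N3=(alive,v0)
Op 4: gossip N2<->N0 -> N2.N0=(alive,v0) N2.N1=(alive,v0) N2.N2=(alive,v0) N2.N3=(alive,v0) | N0.N0=(alive,v0) N0.N1=(alive,v0) N0.N2=(alive,v0) N0.N3=(alive,v0)
Op 5: gossip N0<->N1 -> N0.N0=(alive,v0) N0.N1=(alive,v0) N0.N2=(alive,v0) N0.N3=(alive,v0) | N1.N0=(alive,v0) N1.N1=(alive,v0) N1.N2=(alive,v0) N1.N3=(alive,v0)
Op 6: N2 marks N0=suspect -> (suspect,v1)
Op 7: gossip N3<->N0 -> N3.N0=(alive,v0) N3.N1=(alive,v0) N3.N2=(alive,v0) N3.N3=(alive,v0) | N0.N0=(alive,v0) N0.N1=(alive,v0) N0.N2=(alive,v0) N0.N3=(alive,v0)
Op 8: N0 marks N3=dead -> (dead,v1)
Op 9: gossip N1<->N2 -> N1.N0=(suspect,v1) N1.N1=(alive,v0) N1.N2=(alive,v0) N1.N3=(alive,v0) | N2.N0=(suspect,v1) N2.N1=(alive,v0) N2.N2=(alive,v0) N2.N3=(alive,v0)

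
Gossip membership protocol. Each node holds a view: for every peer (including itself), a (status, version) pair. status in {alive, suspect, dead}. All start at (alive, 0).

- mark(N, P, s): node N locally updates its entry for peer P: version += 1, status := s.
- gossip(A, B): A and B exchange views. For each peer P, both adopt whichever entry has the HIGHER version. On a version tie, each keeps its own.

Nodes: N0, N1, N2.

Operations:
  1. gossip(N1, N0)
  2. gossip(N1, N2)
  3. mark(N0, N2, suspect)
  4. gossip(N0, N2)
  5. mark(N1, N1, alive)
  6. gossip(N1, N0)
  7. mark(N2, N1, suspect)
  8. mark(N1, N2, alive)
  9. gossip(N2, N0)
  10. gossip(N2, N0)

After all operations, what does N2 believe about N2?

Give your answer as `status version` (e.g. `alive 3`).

Answer: suspect 1

Derivation:
Op 1: gossip N1<->N0 -> N1.N0=(alive,v0) N1.N1=(alive,v0) N1.N2=(alive,v0) | N0.N0=(alive,v0) N0.N1=(alive,v0) N0.N2=(alive,v0)
Op 2: gossip N1<->N2 -> N1.N0=(alive,v0) N1.N1=(alive,v0) N1.N2=(alive,v0) | N2.N0=(alive,v0) N2.N1=(alive,v0) N2.N2=(alive,v0)
Op 3: N0 marks N2=suspect -> (suspect,v1)
Op 4: gossip N0<->N2 -> N0.N0=(alive,v0) N0.N1=(alive,v0) N0.N2=(suspect,v1) | N2.N0=(alive,v0) N2.N1=(alive,v0) N2.N2=(suspect,v1)
Op 5: N1 marks N1=alive -> (alive,v1)
Op 6: gossip N1<->N0 -> N1.N0=(alive,v0) N1.N1=(alive,v1) N1.N2=(suspect,v1) | N0.N0=(alive,v0) N0.N1=(alive,v1) N0.N2=(suspect,v1)
Op 7: N2 marks N1=suspect -> (suspect,v1)
Op 8: N1 marks N2=alive -> (alive,v2)
Op 9: gossip N2<->N0 -> N2.N0=(alive,v0) N2.N1=(suspect,v1) N2.N2=(suspect,v1) | N0.N0=(alive,v0) N0.N1=(alive,v1) N0.N2=(suspect,v1)
Op 10: gossip N2<->N0 -> N2.N0=(alive,v0) N2.N1=(suspect,v1) N2.N2=(suspect,v1) | N0.N0=(alive,v0) N0.N1=(alive,v1) N0.N2=(suspect,v1)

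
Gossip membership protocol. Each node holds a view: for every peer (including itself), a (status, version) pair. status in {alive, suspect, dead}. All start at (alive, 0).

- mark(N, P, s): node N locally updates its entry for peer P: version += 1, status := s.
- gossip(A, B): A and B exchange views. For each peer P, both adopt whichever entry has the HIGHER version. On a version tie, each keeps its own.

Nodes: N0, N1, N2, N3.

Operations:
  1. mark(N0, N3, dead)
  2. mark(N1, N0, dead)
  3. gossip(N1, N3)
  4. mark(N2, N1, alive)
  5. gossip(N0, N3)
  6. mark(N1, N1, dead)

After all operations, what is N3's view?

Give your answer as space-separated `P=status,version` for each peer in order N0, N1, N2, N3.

Answer: N0=dead,1 N1=alive,0 N2=alive,0 N3=dead,1

Derivation:
Op 1: N0 marks N3=dead -> (dead,v1)
Op 2: N1 marks N0=dead -> (dead,v1)
Op 3: gossip N1<->N3 -> N1.N0=(dead,v1) N1.N1=(alive,v0) N1.N2=(alive,v0) N1.N3=(alive,v0) | N3.N0=(dead,v1) N3.N1=(alive,v0) N3.N2=(alive,v0) N3.N3=(alive,v0)
Op 4: N2 marks N1=alive -> (alive,v1)
Op 5: gossip N0<->N3 -> N0.N0=(dead,v1) N0.N1=(alive,v0) N0.N2=(alive,v0) N0.N3=(dead,v1) | N3.N0=(dead,v1) N3.N1=(alive,v0) N3.N2=(alive,v0) N3.N3=(dead,v1)
Op 6: N1 marks N1=dead -> (dead,v1)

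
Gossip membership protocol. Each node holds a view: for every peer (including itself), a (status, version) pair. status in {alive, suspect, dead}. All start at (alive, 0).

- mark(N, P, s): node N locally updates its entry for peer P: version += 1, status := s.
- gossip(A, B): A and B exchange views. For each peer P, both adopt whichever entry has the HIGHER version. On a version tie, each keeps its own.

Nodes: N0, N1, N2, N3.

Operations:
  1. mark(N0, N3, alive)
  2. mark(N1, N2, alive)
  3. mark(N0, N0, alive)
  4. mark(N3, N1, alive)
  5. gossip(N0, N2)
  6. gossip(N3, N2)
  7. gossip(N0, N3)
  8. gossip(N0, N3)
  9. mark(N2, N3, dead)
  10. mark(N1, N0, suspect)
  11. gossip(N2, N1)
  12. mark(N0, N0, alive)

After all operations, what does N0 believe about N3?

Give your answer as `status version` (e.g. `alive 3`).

Answer: alive 1

Derivation:
Op 1: N0 marks N3=alive -> (alive,v1)
Op 2: N1 marks N2=alive -> (alive,v1)
Op 3: N0 marks N0=alive -> (alive,v1)
Op 4: N3 marks N1=alive -> (alive,v1)
Op 5: gossip N0<->N2 -> N0.N0=(alive,v1) N0.N1=(alive,v0) N0.N2=(alive,v0) N0.N3=(alive,v1) | N2.N0=(alive,v1) N2.N1=(alive,v0) N2.N2=(alive,v0) N2.N3=(alive,v1)
Op 6: gossip N3<->N2 -> N3.N0=(alive,v1) N3.N1=(alive,v1) N3.N2=(alive,v0) N3.N3=(alive,v1) | N2.N0=(alive,v1) N2.N1=(alive,v1) N2.N2=(alive,v0) N2.N3=(alive,v1)
Op 7: gossip N0<->N3 -> N0.N0=(alive,v1) N0.N1=(alive,v1) N0.N2=(alive,v0) N0.N3=(alive,v1) | N3.N0=(alive,v1) N3.N1=(alive,v1) N3.N2=(alive,v0) N3.N3=(alive,v1)
Op 8: gossip N0<->N3 -> N0.N0=(alive,v1) N0.N1=(alive,v1) N0.N2=(alive,v0) N0.N3=(alive,v1) | N3.N0=(alive,v1) N3.N1=(alive,v1) N3.N2=(alive,v0) N3.N3=(alive,v1)
Op 9: N2 marks N3=dead -> (dead,v2)
Op 10: N1 marks N0=suspect -> (suspect,v1)
Op 11: gossip N2<->N1 -> N2.N0=(alive,v1) N2.N1=(alive,v1) N2.N2=(alive,v1) N2.N3=(dead,v2) | N1.N0=(suspect,v1) N1.N1=(alive,v1) N1.N2=(alive,v1) N1.N3=(dead,v2)
Op 12: N0 marks N0=alive -> (alive,v2)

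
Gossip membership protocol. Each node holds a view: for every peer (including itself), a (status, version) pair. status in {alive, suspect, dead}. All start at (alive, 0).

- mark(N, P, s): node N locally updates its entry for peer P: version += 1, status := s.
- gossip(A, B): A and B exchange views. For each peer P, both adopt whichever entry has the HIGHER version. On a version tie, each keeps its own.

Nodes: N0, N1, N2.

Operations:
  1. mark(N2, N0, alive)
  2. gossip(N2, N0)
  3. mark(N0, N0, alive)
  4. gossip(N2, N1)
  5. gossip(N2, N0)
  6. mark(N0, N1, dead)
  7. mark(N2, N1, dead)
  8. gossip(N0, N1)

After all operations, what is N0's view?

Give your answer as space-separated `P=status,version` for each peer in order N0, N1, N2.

Answer: N0=alive,2 N1=dead,1 N2=alive,0

Derivation:
Op 1: N2 marks N0=alive -> (alive,v1)
Op 2: gossip N2<->N0 -> N2.N0=(alive,v1) N2.N1=(alive,v0) N2.N2=(alive,v0) | N0.N0=(alive,v1) N0.N1=(alive,v0) N0.N2=(alive,v0)
Op 3: N0 marks N0=alive -> (alive,v2)
Op 4: gossip N2<->N1 -> N2.N0=(alive,v1) N2.N1=(alive,v0) N2.N2=(alive,v0) | N1.N0=(alive,v1) N1.N1=(alive,v0) N1.N2=(alive,v0)
Op 5: gossip N2<->N0 -> N2.N0=(alive,v2) N2.N1=(alive,v0) N2.N2=(alive,v0) | N0.N0=(alive,v2) N0.N1=(alive,v0) N0.N2=(alive,v0)
Op 6: N0 marks N1=dead -> (dead,v1)
Op 7: N2 marks N1=dead -> (dead,v1)
Op 8: gossip N0<->N1 -> N0.N0=(alive,v2) N0.N1=(dead,v1) N0.N2=(alive,v0) | N1.N0=(alive,v2) N1.N1=(dead,v1) N1.N2=(alive,v0)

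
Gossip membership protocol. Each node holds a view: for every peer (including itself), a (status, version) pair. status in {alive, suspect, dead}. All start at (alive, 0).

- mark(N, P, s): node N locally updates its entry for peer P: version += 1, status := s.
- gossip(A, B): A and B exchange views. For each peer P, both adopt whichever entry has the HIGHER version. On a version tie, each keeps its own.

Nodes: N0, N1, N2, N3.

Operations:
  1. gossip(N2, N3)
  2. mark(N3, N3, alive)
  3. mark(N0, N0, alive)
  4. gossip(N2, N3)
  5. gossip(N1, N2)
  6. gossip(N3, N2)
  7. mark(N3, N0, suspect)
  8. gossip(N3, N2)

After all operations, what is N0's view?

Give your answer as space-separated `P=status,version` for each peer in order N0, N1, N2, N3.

Op 1: gossip N2<->N3 -> N2.N0=(alive,v0) N2.N1=(alive,v0) N2.N2=(alive,v0) N2.N3=(alive,v0) | N3.N0=(alive,v0) N3.N1=(alive,v0) N3.N2=(alive,v0) N3.N3=(alive,v0)
Op 2: N3 marks N3=alive -> (alive,v1)
Op 3: N0 marks N0=alive -> (alive,v1)
Op 4: gossip N2<->N3 -> N2.N0=(alive,v0) N2.N1=(alive,v0) N2.N2=(alive,v0) N2.N3=(alive,v1) | N3.N0=(alive,v0) N3.N1=(alive,v0) N3.N2=(alive,v0) N3.N3=(alive,v1)
Op 5: gossip N1<->N2 -> N1.N0=(alive,v0) N1.N1=(alive,v0) N1.N2=(alive,v0) N1.N3=(alive,v1) | N2.N0=(alive,v0) N2.N1=(alive,v0) N2.N2=(alive,v0) N2.N3=(alive,v1)
Op 6: gossip N3<->N2 -> N3.N0=(alive,v0) N3.N1=(alive,v0) N3.N2=(alive,v0) N3.N3=(alive,v1) | N2.N0=(alive,v0) N2.N1=(alive,v0) N2.N2=(alive,v0) N2.N3=(alive,v1)
Op 7: N3 marks N0=suspect -> (suspect,v1)
Op 8: gossip N3<->N2 -> N3.N0=(suspect,v1) N3.N1=(alive,v0) N3.N2=(alive,v0) N3.N3=(alive,v1) | N2.N0=(suspect,v1) N2.N1=(alive,v0) N2.N2=(alive,v0) N2.N3=(alive,v1)

Answer: N0=alive,1 N1=alive,0 N2=alive,0 N3=alive,0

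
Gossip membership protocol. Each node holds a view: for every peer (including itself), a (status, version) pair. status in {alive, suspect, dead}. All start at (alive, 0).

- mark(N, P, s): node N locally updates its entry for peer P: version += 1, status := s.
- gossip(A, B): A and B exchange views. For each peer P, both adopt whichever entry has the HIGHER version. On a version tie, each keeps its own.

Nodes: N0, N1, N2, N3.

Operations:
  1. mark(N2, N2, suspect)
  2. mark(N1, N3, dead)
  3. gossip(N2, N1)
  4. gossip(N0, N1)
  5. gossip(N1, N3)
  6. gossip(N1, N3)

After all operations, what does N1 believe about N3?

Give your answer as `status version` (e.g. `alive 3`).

Op 1: N2 marks N2=suspect -> (suspect,v1)
Op 2: N1 marks N3=dead -> (dead,v1)
Op 3: gossip N2<->N1 -> N2.N0=(alive,v0) N2.N1=(alive,v0) N2.N2=(suspect,v1) N2.N3=(dead,v1) | N1.N0=(alive,v0) N1.N1=(alive,v0) N1.N2=(suspect,v1) N1.N3=(dead,v1)
Op 4: gossip N0<->N1 -> N0.N0=(alive,v0) N0.N1=(alive,v0) N0.N2=(suspect,v1) N0.N3=(dead,v1) | N1.N0=(alive,v0) N1.N1=(alive,v0) N1.N2=(suspect,v1) N1.N3=(dead,v1)
Op 5: gossip N1<->N3 -> N1.N0=(alive,v0) N1.N1=(alive,v0) N1.N2=(suspect,v1) N1.N3=(dead,v1) | N3.N0=(alive,v0) N3.N1=(alive,v0) N3.N2=(suspect,v1) N3.N3=(dead,v1)
Op 6: gossip N1<->N3 -> N1.N0=(alive,v0) N1.N1=(alive,v0) N1.N2=(suspect,v1) N1.N3=(dead,v1) | N3.N0=(alive,v0) N3.N1=(alive,v0) N3.N2=(suspect,v1) N3.N3=(dead,v1)

Answer: dead 1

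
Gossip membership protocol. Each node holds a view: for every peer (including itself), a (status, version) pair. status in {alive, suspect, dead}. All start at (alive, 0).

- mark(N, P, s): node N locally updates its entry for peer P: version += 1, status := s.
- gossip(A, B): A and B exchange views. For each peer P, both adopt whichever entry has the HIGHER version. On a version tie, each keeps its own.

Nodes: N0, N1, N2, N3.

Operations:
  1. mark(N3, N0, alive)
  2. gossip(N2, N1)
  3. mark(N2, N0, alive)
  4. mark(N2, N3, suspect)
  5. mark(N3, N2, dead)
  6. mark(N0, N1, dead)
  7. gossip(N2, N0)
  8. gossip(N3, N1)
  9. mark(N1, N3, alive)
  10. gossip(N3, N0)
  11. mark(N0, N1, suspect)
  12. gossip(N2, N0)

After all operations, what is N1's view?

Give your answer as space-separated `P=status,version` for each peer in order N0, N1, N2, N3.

Answer: N0=alive,1 N1=alive,0 N2=dead,1 N3=alive,1

Derivation:
Op 1: N3 marks N0=alive -> (alive,v1)
Op 2: gossip N2<->N1 -> N2.N0=(alive,v0) N2.N1=(alive,v0) N2.N2=(alive,v0) N2.N3=(alive,v0) | N1.N0=(alive,v0) N1.N1=(alive,v0) N1.N2=(alive,v0) N1.N3=(alive,v0)
Op 3: N2 marks N0=alive -> (alive,v1)
Op 4: N2 marks N3=suspect -> (suspect,v1)
Op 5: N3 marks N2=dead -> (dead,v1)
Op 6: N0 marks N1=dead -> (dead,v1)
Op 7: gossip N2<->N0 -> N2.N0=(alive,v1) N2.N1=(dead,v1) N2.N2=(alive,v0) N2.N3=(suspect,v1) | N0.N0=(alive,v1) N0.N1=(dead,v1) N0.N2=(alive,v0) N0.N3=(suspect,v1)
Op 8: gossip N3<->N1 -> N3.N0=(alive,v1) N3.N1=(alive,v0) N3.N2=(dead,v1) N3.N3=(alive,v0) | N1.N0=(alive,v1) N1.N1=(alive,v0) N1.N2=(dead,v1) N1.N3=(alive,v0)
Op 9: N1 marks N3=alive -> (alive,v1)
Op 10: gossip N3<->N0 -> N3.N0=(alive,v1) N3.N1=(dead,v1) N3.N2=(dead,v1) N3.N3=(suspect,v1) | N0.N0=(alive,v1) N0.N1=(dead,v1) N0.N2=(dead,v1) N0.N3=(suspect,v1)
Op 11: N0 marks N1=suspect -> (suspect,v2)
Op 12: gossip N2<->N0 -> N2.N0=(alive,v1) N2.N1=(suspect,v2) N2.N2=(dead,v1) N2.N3=(suspect,v1) | N0.N0=(alive,v1) N0.N1=(suspect,v2) N0.N2=(dead,v1) N0.N3=(suspect,v1)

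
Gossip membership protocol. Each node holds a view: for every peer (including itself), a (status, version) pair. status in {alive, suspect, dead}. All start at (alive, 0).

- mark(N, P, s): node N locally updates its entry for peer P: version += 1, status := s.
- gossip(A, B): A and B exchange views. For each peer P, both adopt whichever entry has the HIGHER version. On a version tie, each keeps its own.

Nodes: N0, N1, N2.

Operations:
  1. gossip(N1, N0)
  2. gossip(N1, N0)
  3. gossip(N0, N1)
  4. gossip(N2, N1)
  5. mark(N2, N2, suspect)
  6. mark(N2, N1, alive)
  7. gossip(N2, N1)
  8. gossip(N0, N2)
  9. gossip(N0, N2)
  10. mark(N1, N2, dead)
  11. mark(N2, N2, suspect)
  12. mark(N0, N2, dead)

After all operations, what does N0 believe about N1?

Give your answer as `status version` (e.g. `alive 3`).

Answer: alive 1

Derivation:
Op 1: gossip N1<->N0 -> N1.N0=(alive,v0) N1.N1=(alive,v0) N1.N2=(alive,v0) | N0.N0=(alive,v0) N0.N1=(alive,v0) N0.N2=(alive,v0)
Op 2: gossip N1<->N0 -> N1.N0=(alive,v0) N1.N1=(alive,v0) N1.N2=(alive,v0) | N0.N0=(alive,v0) N0.N1=(alive,v0) N0.N2=(alive,v0)
Op 3: gossip N0<->N1 -> N0.N0=(alive,v0) N0.N1=(alive,v0) N0.N2=(alive,v0) | N1.N0=(alive,v0) N1.N1=(alive,v0) N1.N2=(alive,v0)
Op 4: gossip N2<->N1 -> N2.N0=(alive,v0) N2.N1=(alive,v0) N2.N2=(alive,v0) | N1.N0=(alive,v0) N1.N1=(alive,v0) N1.N2=(alive,v0)
Op 5: N2 marks N2=suspect -> (suspect,v1)
Op 6: N2 marks N1=alive -> (alive,v1)
Op 7: gossip N2<->N1 -> N2.N0=(alive,v0) N2.N1=(alive,v1) N2.N2=(suspect,v1) | N1.N0=(alive,v0) N1.N1=(alive,v1) N1.N2=(suspect,v1)
Op 8: gossip N0<->N2 -> N0.N0=(alive,v0) N0.N1=(alive,v1) N0.N2=(suspect,v1) | N2.N0=(alive,v0) N2.N1=(alive,v1) N2.N2=(suspect,v1)
Op 9: gossip N0<->N2 -> N0.N0=(alive,v0) N0.N1=(alive,v1) N0.N2=(suspect,v1) | N2.N0=(alive,v0) N2.N1=(alive,v1) N2.N2=(suspect,v1)
Op 10: N1 marks N2=dead -> (dead,v2)
Op 11: N2 marks N2=suspect -> (suspect,v2)
Op 12: N0 marks N2=dead -> (dead,v2)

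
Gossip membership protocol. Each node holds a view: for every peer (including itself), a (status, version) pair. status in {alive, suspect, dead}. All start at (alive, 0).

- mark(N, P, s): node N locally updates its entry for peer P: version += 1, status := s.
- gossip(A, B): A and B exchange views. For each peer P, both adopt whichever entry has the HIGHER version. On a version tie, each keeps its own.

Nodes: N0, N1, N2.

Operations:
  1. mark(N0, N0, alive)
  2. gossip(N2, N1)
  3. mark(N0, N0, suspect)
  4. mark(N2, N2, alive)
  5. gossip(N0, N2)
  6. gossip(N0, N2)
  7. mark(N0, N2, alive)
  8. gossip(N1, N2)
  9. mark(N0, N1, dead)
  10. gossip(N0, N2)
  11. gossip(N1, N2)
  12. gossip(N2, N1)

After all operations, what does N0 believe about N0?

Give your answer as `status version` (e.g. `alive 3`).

Op 1: N0 marks N0=alive -> (alive,v1)
Op 2: gossip N2<->N1 -> N2.N0=(alive,v0) N2.N1=(alive,v0) N2.N2=(alive,v0) | N1.N0=(alive,v0) N1.N1=(alive,v0) N1.N2=(alive,v0)
Op 3: N0 marks N0=suspect -> (suspect,v2)
Op 4: N2 marks N2=alive -> (alive,v1)
Op 5: gossip N0<->N2 -> N0.N0=(suspect,v2) N0.N1=(alive,v0) N0.N2=(alive,v1) | N2.N0=(suspect,v2) N2.N1=(alive,v0) N2.N2=(alive,v1)
Op 6: gossip N0<->N2 -> N0.N0=(suspect,v2) N0.N1=(alive,v0) N0.N2=(alive,v1) | N2.N0=(suspect,v2) N2.N1=(alive,v0) N2.N2=(alive,v1)
Op 7: N0 marks N2=alive -> (alive,v2)
Op 8: gossip N1<->N2 -> N1.N0=(suspect,v2) N1.N1=(alive,v0) N1.N2=(alive,v1) | N2.N0=(suspect,v2) N2.N1=(alive,v0) N2.N2=(alive,v1)
Op 9: N0 marks N1=dead -> (dead,v1)
Op 10: gossip N0<->N2 -> N0.N0=(suspect,v2) N0.N1=(dead,v1) N0.N2=(alive,v2) | N2.N0=(suspect,v2) N2.N1=(dead,v1) N2.N2=(alive,v2)
Op 11: gossip N1<->N2 -> N1.N0=(suspect,v2) N1.N1=(dead,v1) N1.N2=(alive,v2) | N2.N0=(suspect,v2) N2.N1=(dead,v1) N2.N2=(alive,v2)
Op 12: gossip N2<->N1 -> N2.N0=(suspect,v2) N2.N1=(dead,v1) N2.N2=(alive,v2) | N1.N0=(suspect,v2) N1.N1=(dead,v1) N1.N2=(alive,v2)

Answer: suspect 2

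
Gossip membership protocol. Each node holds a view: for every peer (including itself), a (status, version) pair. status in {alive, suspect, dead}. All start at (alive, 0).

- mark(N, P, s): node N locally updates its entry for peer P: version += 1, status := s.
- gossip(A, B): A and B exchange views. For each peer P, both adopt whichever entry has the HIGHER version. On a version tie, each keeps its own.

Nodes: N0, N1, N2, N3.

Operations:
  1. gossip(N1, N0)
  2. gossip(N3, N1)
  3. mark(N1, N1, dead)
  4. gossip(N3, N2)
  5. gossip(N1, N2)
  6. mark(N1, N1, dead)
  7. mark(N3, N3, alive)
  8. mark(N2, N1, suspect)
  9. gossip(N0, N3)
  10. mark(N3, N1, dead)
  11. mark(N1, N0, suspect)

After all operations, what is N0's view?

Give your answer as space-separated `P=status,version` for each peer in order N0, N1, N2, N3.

Answer: N0=alive,0 N1=alive,0 N2=alive,0 N3=alive,1

Derivation:
Op 1: gossip N1<->N0 -> N1.N0=(alive,v0) N1.N1=(alive,v0) N1.N2=(alive,v0) N1.N3=(alive,v0) | N0.N0=(alive,v0) N0.N1=(alive,v0) N0.N2=(alive,v0) N0.N3=(alive,v0)
Op 2: gossip N3<->N1 -> N3.N0=(alive,v0) N3.N1=(alive,v0) N3.N2=(alive,v0) N3.N3=(alive,v0) | N1.N0=(alive,v0) N1.N1=(alive,v0) N1.N2=(alive,v0) N1.N3=(alive,v0)
Op 3: N1 marks N1=dead -> (dead,v1)
Op 4: gossip N3<->N2 -> N3.N0=(alive,v0) N3.N1=(alive,v0) N3.N2=(alive,v0) N3.N3=(alive,v0) | N2.N0=(alive,v0) N2.N1=(alive,v0) N2.N2=(alive,v0) N2.N3=(alive,v0)
Op 5: gossip N1<->N2 -> N1.N0=(alive,v0) N1.N1=(dead,v1) N1.N2=(alive,v0) N1.N3=(alive,v0) | N2.N0=(alive,v0) N2.N1=(dead,v1) N2.N2=(alive,v0) N2.N3=(alive,v0)
Op 6: N1 marks N1=dead -> (dead,v2)
Op 7: N3 marks N3=alive -> (alive,v1)
Op 8: N2 marks N1=suspect -> (suspect,v2)
Op 9: gossip N0<->N3 -> N0.N0=(alive,v0) N0.N1=(alive,v0) N0.N2=(alive,v0) N0.N3=(alive,v1) | N3.N0=(alive,v0) N3.N1=(alive,v0) N3.N2=(alive,v0) N3.N3=(alive,v1)
Op 10: N3 marks N1=dead -> (dead,v1)
Op 11: N1 marks N0=suspect -> (suspect,v1)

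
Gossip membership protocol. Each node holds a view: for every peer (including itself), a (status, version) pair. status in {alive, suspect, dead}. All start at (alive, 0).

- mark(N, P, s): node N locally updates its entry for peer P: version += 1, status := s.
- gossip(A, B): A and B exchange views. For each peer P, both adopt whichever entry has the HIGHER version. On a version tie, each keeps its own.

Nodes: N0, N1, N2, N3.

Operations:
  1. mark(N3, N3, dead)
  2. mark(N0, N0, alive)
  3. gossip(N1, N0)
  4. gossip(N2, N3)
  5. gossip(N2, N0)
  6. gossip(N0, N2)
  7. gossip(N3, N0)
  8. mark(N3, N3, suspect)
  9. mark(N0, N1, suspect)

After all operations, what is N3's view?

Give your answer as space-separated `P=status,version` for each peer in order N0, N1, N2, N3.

Answer: N0=alive,1 N1=alive,0 N2=alive,0 N3=suspect,2

Derivation:
Op 1: N3 marks N3=dead -> (dead,v1)
Op 2: N0 marks N0=alive -> (alive,v1)
Op 3: gossip N1<->N0 -> N1.N0=(alive,v1) N1.N1=(alive,v0) N1.N2=(alive,v0) N1.N3=(alive,v0) | N0.N0=(alive,v1) N0.N1=(alive,v0) N0.N2=(alive,v0) N0.N3=(alive,v0)
Op 4: gossip N2<->N3 -> N2.N0=(alive,v0) N2.N1=(alive,v0) N2.N2=(alive,v0) N2.N3=(dead,v1) | N3.N0=(alive,v0) N3.N1=(alive,v0) N3.N2=(alive,v0) N3.N3=(dead,v1)
Op 5: gossip N2<->N0 -> N2.N0=(alive,v1) N2.N1=(alive,v0) N2.N2=(alive,v0) N2.N3=(dead,v1) | N0.N0=(alive,v1) N0.N1=(alive,v0) N0.N2=(alive,v0) N0.N3=(dead,v1)
Op 6: gossip N0<->N2 -> N0.N0=(alive,v1) N0.N1=(alive,v0) N0.N2=(alive,v0) N0.N3=(dead,v1) | N2.N0=(alive,v1) N2.N1=(alive,v0) N2.N2=(alive,v0) N2.N3=(dead,v1)
Op 7: gossip N3<->N0 -> N3.N0=(alive,v1) N3.N1=(alive,v0) N3.N2=(alive,v0) N3.N3=(dead,v1) | N0.N0=(alive,v1) N0.N1=(alive,v0) N0.N2=(alive,v0) N0.N3=(dead,v1)
Op 8: N3 marks N3=suspect -> (suspect,v2)
Op 9: N0 marks N1=suspect -> (suspect,v1)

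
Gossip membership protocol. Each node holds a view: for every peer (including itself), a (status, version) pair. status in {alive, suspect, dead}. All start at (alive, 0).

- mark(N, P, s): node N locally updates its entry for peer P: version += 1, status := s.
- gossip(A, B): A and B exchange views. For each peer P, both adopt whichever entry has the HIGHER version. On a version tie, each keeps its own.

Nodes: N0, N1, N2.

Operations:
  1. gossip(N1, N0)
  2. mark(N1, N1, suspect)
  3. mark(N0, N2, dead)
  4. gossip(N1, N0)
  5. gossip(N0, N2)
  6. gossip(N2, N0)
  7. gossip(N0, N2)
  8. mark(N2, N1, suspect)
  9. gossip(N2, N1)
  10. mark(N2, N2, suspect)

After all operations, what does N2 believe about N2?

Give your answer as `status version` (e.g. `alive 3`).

Op 1: gossip N1<->N0 -> N1.N0=(alive,v0) N1.N1=(alive,v0) N1.N2=(alive,v0) | N0.N0=(alive,v0) N0.N1=(alive,v0) N0.N2=(alive,v0)
Op 2: N1 marks N1=suspect -> (suspect,v1)
Op 3: N0 marks N2=dead -> (dead,v1)
Op 4: gossip N1<->N0 -> N1.N0=(alive,v0) N1.N1=(suspect,v1) N1.N2=(dead,v1) | N0.N0=(alive,v0) N0.N1=(suspect,v1) N0.N2=(dead,v1)
Op 5: gossip N0<->N2 -> N0.N0=(alive,v0) N0.N1=(suspect,v1) N0.N2=(dead,v1) | N2.N0=(alive,v0) N2.N1=(suspect,v1) N2.N2=(dead,v1)
Op 6: gossip N2<->N0 -> N2.N0=(alive,v0) N2.N1=(suspect,v1) N2.N2=(dead,v1) | N0.N0=(alive,v0) N0.N1=(suspect,v1) N0.N2=(dead,v1)
Op 7: gossip N0<->N2 -> N0.N0=(alive,v0) N0.N1=(suspect,v1) N0.N2=(dead,v1) | N2.N0=(alive,v0) N2.N1=(suspect,v1) N2.N2=(dead,v1)
Op 8: N2 marks N1=suspect -> (suspect,v2)
Op 9: gossip N2<->N1 -> N2.N0=(alive,v0) N2.N1=(suspect,v2) N2.N2=(dead,v1) | N1.N0=(alive,v0) N1.N1=(suspect,v2) N1.N2=(dead,v1)
Op 10: N2 marks N2=suspect -> (suspect,v2)

Answer: suspect 2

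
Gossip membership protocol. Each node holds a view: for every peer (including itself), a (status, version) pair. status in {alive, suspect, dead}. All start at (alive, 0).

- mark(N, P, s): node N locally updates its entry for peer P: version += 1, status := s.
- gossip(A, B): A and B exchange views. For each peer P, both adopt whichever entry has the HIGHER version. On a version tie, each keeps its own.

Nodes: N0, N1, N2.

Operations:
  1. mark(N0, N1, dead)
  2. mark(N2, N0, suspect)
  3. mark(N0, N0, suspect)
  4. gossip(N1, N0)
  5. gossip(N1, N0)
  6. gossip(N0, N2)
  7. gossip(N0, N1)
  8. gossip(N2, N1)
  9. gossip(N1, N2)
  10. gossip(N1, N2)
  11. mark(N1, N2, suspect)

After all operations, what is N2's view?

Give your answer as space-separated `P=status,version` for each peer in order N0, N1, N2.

Answer: N0=suspect,1 N1=dead,1 N2=alive,0

Derivation:
Op 1: N0 marks N1=dead -> (dead,v1)
Op 2: N2 marks N0=suspect -> (suspect,v1)
Op 3: N0 marks N0=suspect -> (suspect,v1)
Op 4: gossip N1<->N0 -> N1.N0=(suspect,v1) N1.N1=(dead,v1) N1.N2=(alive,v0) | N0.N0=(suspect,v1) N0.N1=(dead,v1) N0.N2=(alive,v0)
Op 5: gossip N1<->N0 -> N1.N0=(suspect,v1) N1.N1=(dead,v1) N1.N2=(alive,v0) | N0.N0=(suspect,v1) N0.N1=(dead,v1) N0.N2=(alive,v0)
Op 6: gossip N0<->N2 -> N0.N0=(suspect,v1) N0.N1=(dead,v1) N0.N2=(alive,v0) | N2.N0=(suspect,v1) N2.N1=(dead,v1) N2.N2=(alive,v0)
Op 7: gossip N0<->N1 -> N0.N0=(suspect,v1) N0.N1=(dead,v1) N0.N2=(alive,v0) | N1.N0=(suspect,v1) N1.N1=(dead,v1) N1.N2=(alive,v0)
Op 8: gossip N2<->N1 -> N2.N0=(suspect,v1) N2.N1=(dead,v1) N2.N2=(alive,v0) | N1.N0=(suspect,v1) N1.N1=(dead,v1) N1.N2=(alive,v0)
Op 9: gossip N1<->N2 -> N1.N0=(suspect,v1) N1.N1=(dead,v1) N1.N2=(alive,v0) | N2.N0=(suspect,v1) N2.N1=(dead,v1) N2.N2=(alive,v0)
Op 10: gossip N1<->N2 -> N1.N0=(suspect,v1) N1.N1=(dead,v1) N1.N2=(alive,v0) | N2.N0=(suspect,v1) N2.N1=(dead,v1) N2.N2=(alive,v0)
Op 11: N1 marks N2=suspect -> (suspect,v1)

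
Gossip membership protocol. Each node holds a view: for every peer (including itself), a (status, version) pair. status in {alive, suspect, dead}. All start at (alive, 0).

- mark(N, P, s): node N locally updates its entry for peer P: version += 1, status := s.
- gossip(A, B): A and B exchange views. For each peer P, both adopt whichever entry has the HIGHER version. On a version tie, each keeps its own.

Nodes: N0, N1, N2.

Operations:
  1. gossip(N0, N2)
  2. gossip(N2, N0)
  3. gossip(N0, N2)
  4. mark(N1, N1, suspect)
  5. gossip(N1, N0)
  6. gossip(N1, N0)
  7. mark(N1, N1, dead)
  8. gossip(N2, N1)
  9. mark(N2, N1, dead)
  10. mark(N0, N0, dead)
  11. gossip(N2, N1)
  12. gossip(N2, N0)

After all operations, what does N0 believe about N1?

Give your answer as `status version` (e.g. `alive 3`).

Op 1: gossip N0<->N2 -> N0.N0=(alive,v0) N0.N1=(alive,v0) N0.N2=(alive,v0) | N2.N0=(alive,v0) N2.N1=(alive,v0) N2.N2=(alive,v0)
Op 2: gossip N2<->N0 -> N2.N0=(alive,v0) N2.N1=(alive,v0) N2.N2=(alive,v0) | N0.N0=(alive,v0) N0.N1=(alive,v0) N0.N2=(alive,v0)
Op 3: gossip N0<->N2 -> N0.N0=(alive,v0) N0.N1=(alive,v0) N0.N2=(alive,v0) | N2.N0=(alive,v0) N2.N1=(alive,v0) N2.N2=(alive,v0)
Op 4: N1 marks N1=suspect -> (suspect,v1)
Op 5: gossip N1<->N0 -> N1.N0=(alive,v0) N1.N1=(suspect,v1) N1.N2=(alive,v0) | N0.N0=(alive,v0) N0.N1=(suspect,v1) N0.N2=(alive,v0)
Op 6: gossip N1<->N0 -> N1.N0=(alive,v0) N1.N1=(suspect,v1) N1.N2=(alive,v0) | N0.N0=(alive,v0) N0.N1=(suspect,v1) N0.N2=(alive,v0)
Op 7: N1 marks N1=dead -> (dead,v2)
Op 8: gossip N2<->N1 -> N2.N0=(alive,v0) N2.N1=(dead,v2) N2.N2=(alive,v0) | N1.N0=(alive,v0) N1.N1=(dead,v2) N1.N2=(alive,v0)
Op 9: N2 marks N1=dead -> (dead,v3)
Op 10: N0 marks N0=dead -> (dead,v1)
Op 11: gossip N2<->N1 -> N2.N0=(alive,v0) N2.N1=(dead,v3) N2.N2=(alive,v0) | N1.N0=(alive,v0) N1.N1=(dead,v3) N1.N2=(alive,v0)
Op 12: gossip N2<->N0 -> N2.N0=(dead,v1) N2.N1=(dead,v3) N2.N2=(alive,v0) | N0.N0=(dead,v1) N0.N1=(dead,v3) N0.N2=(alive,v0)

Answer: dead 3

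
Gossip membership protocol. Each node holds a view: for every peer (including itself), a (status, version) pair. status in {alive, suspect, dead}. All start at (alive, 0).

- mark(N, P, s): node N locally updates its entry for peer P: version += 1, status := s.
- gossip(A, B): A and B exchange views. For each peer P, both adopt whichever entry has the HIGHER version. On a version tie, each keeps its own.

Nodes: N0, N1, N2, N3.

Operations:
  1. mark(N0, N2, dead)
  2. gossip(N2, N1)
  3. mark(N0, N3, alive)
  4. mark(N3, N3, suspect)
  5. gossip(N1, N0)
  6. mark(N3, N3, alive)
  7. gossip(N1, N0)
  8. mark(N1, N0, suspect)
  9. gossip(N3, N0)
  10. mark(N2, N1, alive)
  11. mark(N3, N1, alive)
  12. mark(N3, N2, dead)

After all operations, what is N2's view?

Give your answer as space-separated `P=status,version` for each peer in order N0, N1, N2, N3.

Answer: N0=alive,0 N1=alive,1 N2=alive,0 N3=alive,0

Derivation:
Op 1: N0 marks N2=dead -> (dead,v1)
Op 2: gossip N2<->N1 -> N2.N0=(alive,v0) N2.N1=(alive,v0) N2.N2=(alive,v0) N2.N3=(alive,v0) | N1.N0=(alive,v0) N1.N1=(alive,v0) N1.N2=(alive,v0) N1.N3=(alive,v0)
Op 3: N0 marks N3=alive -> (alive,v1)
Op 4: N3 marks N3=suspect -> (suspect,v1)
Op 5: gossip N1<->N0 -> N1.N0=(alive,v0) N1.N1=(alive,v0) N1.N2=(dead,v1) N1.N3=(alive,v1) | N0.N0=(alive,v0) N0.N1=(alive,v0) N0.N2=(dead,v1) N0.N3=(alive,v1)
Op 6: N3 marks N3=alive -> (alive,v2)
Op 7: gossip N1<->N0 -> N1.N0=(alive,v0) N1.N1=(alive,v0) N1.N2=(dead,v1) N1.N3=(alive,v1) | N0.N0=(alive,v0) N0.N1=(alive,v0) N0.N2=(dead,v1) N0.N3=(alive,v1)
Op 8: N1 marks N0=suspect -> (suspect,v1)
Op 9: gossip N3<->N0 -> N3.N0=(alive,v0) N3.N1=(alive,v0) N3.N2=(dead,v1) N3.N3=(alive,v2) | N0.N0=(alive,v0) N0.N1=(alive,v0) N0.N2=(dead,v1) N0.N3=(alive,v2)
Op 10: N2 marks N1=alive -> (alive,v1)
Op 11: N3 marks N1=alive -> (alive,v1)
Op 12: N3 marks N2=dead -> (dead,v2)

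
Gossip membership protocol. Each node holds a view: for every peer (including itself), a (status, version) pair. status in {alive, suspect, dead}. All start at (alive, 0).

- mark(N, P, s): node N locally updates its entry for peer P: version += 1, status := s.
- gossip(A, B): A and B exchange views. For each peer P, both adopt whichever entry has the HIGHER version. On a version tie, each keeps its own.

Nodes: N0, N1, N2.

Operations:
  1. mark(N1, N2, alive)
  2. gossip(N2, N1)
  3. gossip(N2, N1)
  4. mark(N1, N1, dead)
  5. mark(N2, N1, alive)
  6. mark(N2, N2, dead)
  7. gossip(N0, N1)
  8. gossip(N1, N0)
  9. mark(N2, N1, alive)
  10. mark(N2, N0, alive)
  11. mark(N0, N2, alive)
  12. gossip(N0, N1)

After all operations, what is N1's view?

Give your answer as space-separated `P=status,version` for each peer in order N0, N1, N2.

Op 1: N1 marks N2=alive -> (alive,v1)
Op 2: gossip N2<->N1 -> N2.N0=(alive,v0) N2.N1=(alive,v0) N2.N2=(alive,v1) | N1.N0=(alive,v0) N1.N1=(alive,v0) N1.N2=(alive,v1)
Op 3: gossip N2<->N1 -> N2.N0=(alive,v0) N2.N1=(alive,v0) N2.N2=(alive,v1) | N1.N0=(alive,v0) N1.N1=(alive,v0) N1.N2=(alive,v1)
Op 4: N1 marks N1=dead -> (dead,v1)
Op 5: N2 marks N1=alive -> (alive,v1)
Op 6: N2 marks N2=dead -> (dead,v2)
Op 7: gossip N0<->N1 -> N0.N0=(alive,v0) N0.N1=(dead,v1) N0.N2=(alive,v1) | N1.N0=(alive,v0) N1.N1=(dead,v1) N1.N2=(alive,v1)
Op 8: gossip N1<->N0 -> N1.N0=(alive,v0) N1.N1=(dead,v1) N1.N2=(alive,v1) | N0.N0=(alive,v0) N0.N1=(dead,v1) N0.N2=(alive,v1)
Op 9: N2 marks N1=alive -> (alive,v2)
Op 10: N2 marks N0=alive -> (alive,v1)
Op 11: N0 marks N2=alive -> (alive,v2)
Op 12: gossip N0<->N1 -> N0.N0=(alive,v0) N0.N1=(dead,v1) N0.N2=(alive,v2) | N1.N0=(alive,v0) N1.N1=(dead,v1) N1.N2=(alive,v2)

Answer: N0=alive,0 N1=dead,1 N2=alive,2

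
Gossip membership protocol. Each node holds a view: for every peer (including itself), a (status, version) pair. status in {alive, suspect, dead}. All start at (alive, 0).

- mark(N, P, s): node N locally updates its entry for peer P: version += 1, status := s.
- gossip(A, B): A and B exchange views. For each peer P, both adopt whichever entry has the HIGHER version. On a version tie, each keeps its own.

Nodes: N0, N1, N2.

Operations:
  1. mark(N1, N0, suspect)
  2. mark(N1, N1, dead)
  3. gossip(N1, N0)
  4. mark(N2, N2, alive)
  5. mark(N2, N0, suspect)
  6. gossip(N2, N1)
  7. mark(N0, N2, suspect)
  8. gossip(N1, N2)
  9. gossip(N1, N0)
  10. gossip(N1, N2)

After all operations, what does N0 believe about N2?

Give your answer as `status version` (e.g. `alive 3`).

Op 1: N1 marks N0=suspect -> (suspect,v1)
Op 2: N1 marks N1=dead -> (dead,v1)
Op 3: gossip N1<->N0 -> N1.N0=(suspect,v1) N1.N1=(dead,v1) N1.N2=(alive,v0) | N0.N0=(suspect,v1) N0.N1=(dead,v1) N0.N2=(alive,v0)
Op 4: N2 marks N2=alive -> (alive,v1)
Op 5: N2 marks N0=suspect -> (suspect,v1)
Op 6: gossip N2<->N1 -> N2.N0=(suspect,v1) N2.N1=(dead,v1) N2.N2=(alive,v1) | N1.N0=(suspect,v1) N1.N1=(dead,v1) N1.N2=(alive,v1)
Op 7: N0 marks N2=suspect -> (suspect,v1)
Op 8: gossip N1<->N2 -> N1.N0=(suspect,v1) N1.N1=(dead,v1) N1.N2=(alive,v1) | N2.N0=(suspect,v1) N2.N1=(dead,v1) N2.N2=(alive,v1)
Op 9: gossip N1<->N0 -> N1.N0=(suspect,v1) N1.N1=(dead,v1) N1.N2=(alive,v1) | N0.N0=(suspect,v1) N0.N1=(dead,v1) N0.N2=(suspect,v1)
Op 10: gossip N1<->N2 -> N1.N0=(suspect,v1) N1.N1=(dead,v1) N1.N2=(alive,v1) | N2.N0=(suspect,v1) N2.N1=(dead,v1) N2.N2=(alive,v1)

Answer: suspect 1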